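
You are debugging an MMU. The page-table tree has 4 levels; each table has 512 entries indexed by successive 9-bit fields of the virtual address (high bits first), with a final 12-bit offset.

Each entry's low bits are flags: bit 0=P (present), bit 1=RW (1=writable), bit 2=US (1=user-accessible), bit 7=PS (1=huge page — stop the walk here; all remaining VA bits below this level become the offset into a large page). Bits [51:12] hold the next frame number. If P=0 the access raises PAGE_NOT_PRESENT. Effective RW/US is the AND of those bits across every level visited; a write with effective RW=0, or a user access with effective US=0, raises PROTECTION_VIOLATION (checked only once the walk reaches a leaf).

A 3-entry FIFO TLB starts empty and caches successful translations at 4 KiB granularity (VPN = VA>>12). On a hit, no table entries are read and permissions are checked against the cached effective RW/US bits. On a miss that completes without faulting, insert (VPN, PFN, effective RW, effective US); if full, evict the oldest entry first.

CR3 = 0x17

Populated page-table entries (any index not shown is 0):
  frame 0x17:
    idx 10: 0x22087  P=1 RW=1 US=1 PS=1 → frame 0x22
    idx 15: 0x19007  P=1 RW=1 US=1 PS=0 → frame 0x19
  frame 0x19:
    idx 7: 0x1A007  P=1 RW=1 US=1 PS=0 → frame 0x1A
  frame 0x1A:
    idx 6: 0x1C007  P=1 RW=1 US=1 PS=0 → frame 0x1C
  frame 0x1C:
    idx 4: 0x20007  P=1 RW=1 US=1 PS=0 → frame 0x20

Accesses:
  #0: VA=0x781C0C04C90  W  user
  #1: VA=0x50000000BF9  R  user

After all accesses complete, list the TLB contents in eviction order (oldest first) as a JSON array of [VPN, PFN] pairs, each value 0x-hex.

Walk each access:
#0 VA=0x781C0C04C90 (w,user):
  lvl0: tbl 0x17, slot 15 ⇒ 0x19007 (P1/RW1/US1/PS0)
  lvl1: tbl 0x19, slot 7 ⇒ 0x1A007 (P1/RW1/US1/PS0)
  lvl2: tbl 0x1A, slot 6 ⇒ 0x1C007 (P1/RW1/US1/PS0)
  lvl3: tbl 0x1C, slot 4 ⇒ 0x20007 (P1/RW1/US1/PS0)
  ⇒ phys 0x20C90  [4 reads]
#1 VA=0x50000000BF9 (r,user):
  lvl0: tbl 0x17, slot 10 ⇒ 0x22087 (P1/RW1/US1/PS1)
  ⇒ phys 0x22BF9 (huge @L0)  [1 reads]

TLB: [["0x781C0C04", "0x20"], ["0x50000000", "0x22"]]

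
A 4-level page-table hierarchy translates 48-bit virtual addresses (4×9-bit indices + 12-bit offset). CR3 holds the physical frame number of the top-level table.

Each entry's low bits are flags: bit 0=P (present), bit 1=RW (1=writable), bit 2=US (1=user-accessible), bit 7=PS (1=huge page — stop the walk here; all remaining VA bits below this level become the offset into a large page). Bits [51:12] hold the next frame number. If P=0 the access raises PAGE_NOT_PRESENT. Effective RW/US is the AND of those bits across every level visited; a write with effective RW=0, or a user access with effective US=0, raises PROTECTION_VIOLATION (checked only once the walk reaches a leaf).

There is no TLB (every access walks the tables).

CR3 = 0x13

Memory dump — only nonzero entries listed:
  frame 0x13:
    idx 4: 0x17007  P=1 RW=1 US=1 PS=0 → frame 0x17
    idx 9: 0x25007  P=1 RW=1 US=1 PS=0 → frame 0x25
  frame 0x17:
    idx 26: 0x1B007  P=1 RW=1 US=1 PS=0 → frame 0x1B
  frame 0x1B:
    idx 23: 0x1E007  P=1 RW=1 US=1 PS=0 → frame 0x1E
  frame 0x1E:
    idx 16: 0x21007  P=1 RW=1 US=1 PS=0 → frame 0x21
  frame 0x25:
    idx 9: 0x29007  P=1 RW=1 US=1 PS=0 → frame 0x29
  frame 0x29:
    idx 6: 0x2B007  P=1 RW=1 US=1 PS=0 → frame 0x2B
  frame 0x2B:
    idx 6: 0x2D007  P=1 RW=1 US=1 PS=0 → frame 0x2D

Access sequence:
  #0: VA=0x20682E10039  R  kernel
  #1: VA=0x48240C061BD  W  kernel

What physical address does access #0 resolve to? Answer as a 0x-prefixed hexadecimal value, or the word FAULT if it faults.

Walk each access:
#0 VA=0x20682E10039 (r,kernel):
  [0] read 0x13 idx=4: raw=0x17007 flags P=1 W=1 U=1 S=0
  [1] read 0x17 idx=26: raw=0x1B007 flags P=1 W=1 U=1 S=0
  [2] read 0x1B idx=23: raw=0x1E007 flags P=1 W=1 U=1 S=0
  [3] read 0x1E idx=16: raw=0x21007 flags P=1 W=1 U=1 S=0
  → PA=0x21039  (4 entries read)
#1 VA=0x48240C061BD (w,kernel):
  [0] read 0x13 idx=9: raw=0x25007 flags P=1 W=1 U=1 S=0
  [1] read 0x25 idx=9: raw=0x29007 flags P=1 W=1 U=1 S=0
  [2] read 0x29 idx=6: raw=0x2B007 flags P=1 W=1 U=1 S=0
  [3] read 0x2B idx=6: raw=0x2D007 flags P=1 W=1 U=1 S=0
  → PA=0x2D1BD  (4 entries read)

Access #0 PA: 0x21039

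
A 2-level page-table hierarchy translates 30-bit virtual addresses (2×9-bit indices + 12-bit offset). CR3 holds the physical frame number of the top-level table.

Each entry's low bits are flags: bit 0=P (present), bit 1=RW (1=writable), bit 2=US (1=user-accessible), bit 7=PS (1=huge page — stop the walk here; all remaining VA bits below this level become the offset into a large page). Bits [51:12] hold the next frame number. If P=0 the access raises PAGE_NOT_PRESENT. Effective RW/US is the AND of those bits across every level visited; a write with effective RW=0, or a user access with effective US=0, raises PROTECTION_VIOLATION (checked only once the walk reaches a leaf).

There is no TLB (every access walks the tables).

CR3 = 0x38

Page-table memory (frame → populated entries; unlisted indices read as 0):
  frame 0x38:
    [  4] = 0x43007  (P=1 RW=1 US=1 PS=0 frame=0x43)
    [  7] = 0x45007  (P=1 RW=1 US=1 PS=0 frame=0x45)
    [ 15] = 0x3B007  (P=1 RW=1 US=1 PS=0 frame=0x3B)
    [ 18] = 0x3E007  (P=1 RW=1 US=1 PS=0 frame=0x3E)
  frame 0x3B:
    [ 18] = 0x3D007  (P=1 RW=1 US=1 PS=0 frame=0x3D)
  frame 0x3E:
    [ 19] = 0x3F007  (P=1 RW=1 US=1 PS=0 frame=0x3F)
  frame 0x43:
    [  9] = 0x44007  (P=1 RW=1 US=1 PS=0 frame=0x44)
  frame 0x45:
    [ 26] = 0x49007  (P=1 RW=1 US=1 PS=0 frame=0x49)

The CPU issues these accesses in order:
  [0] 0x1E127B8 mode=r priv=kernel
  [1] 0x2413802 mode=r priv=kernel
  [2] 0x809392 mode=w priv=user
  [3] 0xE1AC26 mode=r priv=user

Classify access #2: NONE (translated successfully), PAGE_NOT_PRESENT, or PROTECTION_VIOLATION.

Trace:
#0 VA=0x1E127B8 (r,kernel):
  lvl0: tbl 0x38, slot 15 ⇒ 0x3B007 (P1/RW1/US1/PS0)
  lvl1: tbl 0x3B, slot 18 ⇒ 0x3D007 (P1/RW1/US1/PS0)
  ⇒ phys 0x3D7B8  [2 reads]
#1 VA=0x2413802 (r,kernel):
  lvl0: tbl 0x38, slot 18 ⇒ 0x3E007 (P1/RW1/US1/PS0)
  lvl1: tbl 0x3E, slot 19 ⇒ 0x3F007 (P1/RW1/US1/PS0)
  ⇒ phys 0x3F802  [2 reads]
#2 VA=0x809392 (w,user):
  lvl0: tbl 0x38, slot 4 ⇒ 0x43007 (P1/RW1/US1/PS0)
  lvl1: tbl 0x43, slot 9 ⇒ 0x44007 (P1/RW1/US1/PS0)
  ⇒ phys 0x44392  [2 reads]
#3 VA=0xE1AC26 (r,user):
  lvl0: tbl 0x38, slot 7 ⇒ 0x45007 (P1/RW1/US1/PS0)
  lvl1: tbl 0x45, slot 26 ⇒ 0x49007 (P1/RW1/US1/PS0)
  ⇒ phys 0x49C26  [2 reads]

Access #2 fault: NONE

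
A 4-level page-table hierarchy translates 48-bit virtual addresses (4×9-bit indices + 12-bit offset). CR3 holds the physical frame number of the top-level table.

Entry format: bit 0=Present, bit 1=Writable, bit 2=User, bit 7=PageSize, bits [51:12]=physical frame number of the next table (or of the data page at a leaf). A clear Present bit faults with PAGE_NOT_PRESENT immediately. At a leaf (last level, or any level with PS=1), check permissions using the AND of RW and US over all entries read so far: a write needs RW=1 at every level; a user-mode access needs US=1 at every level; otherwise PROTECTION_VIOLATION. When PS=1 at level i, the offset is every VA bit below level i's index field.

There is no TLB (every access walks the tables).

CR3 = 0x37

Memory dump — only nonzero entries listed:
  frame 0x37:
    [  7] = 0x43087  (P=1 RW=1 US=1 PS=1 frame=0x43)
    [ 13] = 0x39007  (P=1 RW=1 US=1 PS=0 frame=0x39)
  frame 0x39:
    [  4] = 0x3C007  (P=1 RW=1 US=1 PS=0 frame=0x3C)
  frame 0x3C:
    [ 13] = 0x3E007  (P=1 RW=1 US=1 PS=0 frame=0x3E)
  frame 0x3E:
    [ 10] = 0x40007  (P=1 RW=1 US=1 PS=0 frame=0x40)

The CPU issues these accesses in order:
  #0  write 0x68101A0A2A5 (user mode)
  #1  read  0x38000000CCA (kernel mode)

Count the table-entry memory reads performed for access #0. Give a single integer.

Trace:
#0 VA=0x68101A0A2A5 (w,user):
  [0] read 0x37 idx=13: raw=0x39007 flags P=1 W=1 U=1 S=0
  [1] read 0x39 idx=4: raw=0x3C007 flags P=1 W=1 U=1 S=0
  [2] read 0x3C idx=13: raw=0x3E007 flags P=1 W=1 U=1 S=0
  [3] read 0x3E idx=10: raw=0x40007 flags P=1 W=1 U=1 S=0
  → PA=0x402A5  (4 entries read)
#1 VA=0x38000000CCA (r,kernel):
  [0] read 0x37 idx=7: raw=0x43087 flags P=1 W=1 U=1 S=1
  → PA=0x43CCA (huge @L0)  (1 entries read)

Entries read for #0: 4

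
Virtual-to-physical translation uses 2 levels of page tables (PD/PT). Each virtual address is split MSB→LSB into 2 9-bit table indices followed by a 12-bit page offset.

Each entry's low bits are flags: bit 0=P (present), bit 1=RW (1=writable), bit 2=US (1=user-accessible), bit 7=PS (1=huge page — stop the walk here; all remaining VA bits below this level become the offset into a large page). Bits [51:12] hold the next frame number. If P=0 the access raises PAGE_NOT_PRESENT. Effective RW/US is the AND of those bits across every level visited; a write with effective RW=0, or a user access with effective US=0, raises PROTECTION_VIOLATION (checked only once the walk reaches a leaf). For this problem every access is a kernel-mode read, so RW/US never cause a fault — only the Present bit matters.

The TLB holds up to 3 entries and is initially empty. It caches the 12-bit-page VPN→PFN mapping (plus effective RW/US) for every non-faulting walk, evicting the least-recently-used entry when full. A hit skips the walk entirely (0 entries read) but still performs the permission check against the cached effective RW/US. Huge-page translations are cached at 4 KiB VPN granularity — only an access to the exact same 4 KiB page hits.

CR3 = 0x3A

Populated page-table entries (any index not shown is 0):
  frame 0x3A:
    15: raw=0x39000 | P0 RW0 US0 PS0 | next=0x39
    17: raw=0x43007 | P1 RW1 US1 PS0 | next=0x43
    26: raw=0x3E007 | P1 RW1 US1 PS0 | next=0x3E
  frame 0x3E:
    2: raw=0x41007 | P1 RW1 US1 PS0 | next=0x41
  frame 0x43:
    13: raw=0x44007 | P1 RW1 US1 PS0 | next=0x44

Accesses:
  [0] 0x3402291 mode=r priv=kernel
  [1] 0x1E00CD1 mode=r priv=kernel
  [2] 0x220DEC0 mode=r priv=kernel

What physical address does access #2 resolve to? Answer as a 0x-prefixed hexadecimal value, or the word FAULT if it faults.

Walk each access:
#0 VA=0x3402291 (r,kernel):
  [0] read 0x3A idx=26: raw=0x3E007 flags P=1 W=1 U=1 S=0
  [1] read 0x3E idx=2: raw=0x41007 flags P=1 W=1 U=1 S=0
  → PA=0x41291  (2 entries read)
#1 VA=0x1E00CD1 (r,kernel):
  [0] read 0x3A idx=15: raw=0x39000 flags P=0 W=0 U=0 S=0
  → PAGE_NOT_PRESENT  (1 entries read)
#2 VA=0x220DEC0 (r,kernel):
  [0] read 0x3A idx=17: raw=0x43007 flags P=1 W=1 U=1 S=0
  [1] read 0x43 idx=13: raw=0x44007 flags P=1 W=1 U=1 S=0
  → PA=0x44EC0  (2 entries read)

Access #2 PA: 0x44EC0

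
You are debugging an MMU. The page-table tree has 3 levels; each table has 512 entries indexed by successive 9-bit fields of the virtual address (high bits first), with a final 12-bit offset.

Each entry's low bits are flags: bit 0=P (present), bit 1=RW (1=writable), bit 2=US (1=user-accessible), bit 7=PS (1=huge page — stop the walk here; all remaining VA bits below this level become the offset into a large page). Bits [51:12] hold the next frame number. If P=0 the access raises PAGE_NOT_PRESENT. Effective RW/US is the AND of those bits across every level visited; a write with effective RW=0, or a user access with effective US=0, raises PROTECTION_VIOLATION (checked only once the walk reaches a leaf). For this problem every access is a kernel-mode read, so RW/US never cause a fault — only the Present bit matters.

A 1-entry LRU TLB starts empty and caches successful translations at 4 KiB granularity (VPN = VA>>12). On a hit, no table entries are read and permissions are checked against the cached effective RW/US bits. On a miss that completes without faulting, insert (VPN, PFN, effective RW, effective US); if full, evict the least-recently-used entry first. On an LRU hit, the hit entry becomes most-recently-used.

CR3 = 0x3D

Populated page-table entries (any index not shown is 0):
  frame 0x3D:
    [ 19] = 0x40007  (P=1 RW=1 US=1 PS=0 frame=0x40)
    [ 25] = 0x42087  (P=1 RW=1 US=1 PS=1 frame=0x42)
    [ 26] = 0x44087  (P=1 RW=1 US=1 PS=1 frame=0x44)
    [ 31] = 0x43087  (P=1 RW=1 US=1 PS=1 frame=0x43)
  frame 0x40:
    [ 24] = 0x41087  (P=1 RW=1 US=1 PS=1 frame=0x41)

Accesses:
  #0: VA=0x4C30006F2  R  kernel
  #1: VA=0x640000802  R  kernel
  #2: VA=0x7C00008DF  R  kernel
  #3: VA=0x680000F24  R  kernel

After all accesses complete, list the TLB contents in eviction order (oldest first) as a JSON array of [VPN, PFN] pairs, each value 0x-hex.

Trace:
#0 VA=0x4C30006F2 (r,kernel):
  lvl0: tbl 0x3D, slot 19 ⇒ 0x40007 (P1/RW1/US1/PS0)
  lvl1: tbl 0x40, slot 24 ⇒ 0x41087 (P1/RW1/US1/PS1)
  ✓ 0x416F2 (huge @L1)  — 2 lookups
#1 VA=0x640000802 (r,kernel):
  lvl0: tbl 0x3D, slot 25 ⇒ 0x42087 (P1/RW1/US1/PS1)
  ✓ 0x42802 (huge @L0)  — 1 lookups
#2 VA=0x7C00008DF (r,kernel):
  lvl0: tbl 0x3D, slot 31 ⇒ 0x43087 (P1/RW1/US1/PS1)
  ✓ 0x438DF (huge @L0)  — 1 lookups
#3 VA=0x680000F24 (r,kernel):
  lvl0: tbl 0x3D, slot 26 ⇒ 0x44087 (P1/RW1/US1/PS1)
  ✓ 0x44F24 (huge @L0)  — 1 lookups

TLB: [["0x680000", "0x44"]]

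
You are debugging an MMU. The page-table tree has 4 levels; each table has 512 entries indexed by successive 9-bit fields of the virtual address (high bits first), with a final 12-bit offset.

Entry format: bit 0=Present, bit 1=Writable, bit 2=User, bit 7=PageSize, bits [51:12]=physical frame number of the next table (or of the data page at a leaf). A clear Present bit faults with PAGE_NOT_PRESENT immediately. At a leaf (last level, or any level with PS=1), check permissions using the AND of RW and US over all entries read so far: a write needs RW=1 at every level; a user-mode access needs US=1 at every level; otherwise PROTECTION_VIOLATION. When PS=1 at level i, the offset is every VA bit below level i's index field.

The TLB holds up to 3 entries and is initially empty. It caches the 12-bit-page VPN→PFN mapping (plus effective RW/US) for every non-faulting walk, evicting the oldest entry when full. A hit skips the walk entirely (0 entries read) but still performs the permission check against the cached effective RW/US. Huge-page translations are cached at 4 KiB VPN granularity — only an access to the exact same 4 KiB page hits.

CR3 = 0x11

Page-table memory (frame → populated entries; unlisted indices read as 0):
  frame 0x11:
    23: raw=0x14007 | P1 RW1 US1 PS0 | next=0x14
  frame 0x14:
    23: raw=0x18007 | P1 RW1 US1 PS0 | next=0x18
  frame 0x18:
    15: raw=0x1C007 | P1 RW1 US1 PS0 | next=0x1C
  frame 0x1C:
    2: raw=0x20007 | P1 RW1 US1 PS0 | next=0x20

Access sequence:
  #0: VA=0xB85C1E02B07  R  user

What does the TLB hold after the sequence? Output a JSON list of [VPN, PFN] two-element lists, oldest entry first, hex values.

Per-access translation:
#0 VA=0xB85C1E02B07 (r,user):
  L0: frame=0x11 idx=23 entry=0x14007 [P=1 RW=1 US=1 PS=0]
  L1: frame=0x14 idx=23 entry=0x18007 [P=1 RW=1 US=1 PS=0]
  L2: frame=0x18 idx=15 entry=0x1C007 [P=1 RW=1 US=1 PS=0]
  L3: frame=0x1C idx=2 entry=0x20007 [P=1 RW=1 US=1 PS=0]
  → PA=0x20B07  (4 entries read)

TLB: [["0xB85C1E02", "0x20"]]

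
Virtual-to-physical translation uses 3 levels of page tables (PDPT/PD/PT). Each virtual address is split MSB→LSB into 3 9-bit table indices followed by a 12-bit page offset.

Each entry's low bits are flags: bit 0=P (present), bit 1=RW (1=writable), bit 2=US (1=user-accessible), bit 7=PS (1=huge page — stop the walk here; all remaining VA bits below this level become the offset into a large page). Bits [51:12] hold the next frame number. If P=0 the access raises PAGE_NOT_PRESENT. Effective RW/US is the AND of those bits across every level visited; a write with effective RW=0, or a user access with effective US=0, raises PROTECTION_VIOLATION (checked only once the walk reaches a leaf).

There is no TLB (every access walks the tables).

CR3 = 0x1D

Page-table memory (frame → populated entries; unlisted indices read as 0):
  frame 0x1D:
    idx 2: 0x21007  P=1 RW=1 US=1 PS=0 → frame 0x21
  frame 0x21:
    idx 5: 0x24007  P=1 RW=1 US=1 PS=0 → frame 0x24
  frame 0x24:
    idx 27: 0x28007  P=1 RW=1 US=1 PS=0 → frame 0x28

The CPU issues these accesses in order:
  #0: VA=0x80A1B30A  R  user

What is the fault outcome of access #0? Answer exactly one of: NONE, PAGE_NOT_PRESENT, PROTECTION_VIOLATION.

Walk each access:
#0 VA=0x80A1B30A (r,user):
  [0] read 0x1D idx=2: raw=0x21007 flags P=1 W=1 U=1 S=0
  [1] read 0x21 idx=5: raw=0x24007 flags P=1 W=1 U=1 S=0
  [2] read 0x24 idx=27: raw=0x28007 flags P=1 W=1 U=1 S=0
  ✓ 0x2830A  — 3 lookups

Access #0 fault: NONE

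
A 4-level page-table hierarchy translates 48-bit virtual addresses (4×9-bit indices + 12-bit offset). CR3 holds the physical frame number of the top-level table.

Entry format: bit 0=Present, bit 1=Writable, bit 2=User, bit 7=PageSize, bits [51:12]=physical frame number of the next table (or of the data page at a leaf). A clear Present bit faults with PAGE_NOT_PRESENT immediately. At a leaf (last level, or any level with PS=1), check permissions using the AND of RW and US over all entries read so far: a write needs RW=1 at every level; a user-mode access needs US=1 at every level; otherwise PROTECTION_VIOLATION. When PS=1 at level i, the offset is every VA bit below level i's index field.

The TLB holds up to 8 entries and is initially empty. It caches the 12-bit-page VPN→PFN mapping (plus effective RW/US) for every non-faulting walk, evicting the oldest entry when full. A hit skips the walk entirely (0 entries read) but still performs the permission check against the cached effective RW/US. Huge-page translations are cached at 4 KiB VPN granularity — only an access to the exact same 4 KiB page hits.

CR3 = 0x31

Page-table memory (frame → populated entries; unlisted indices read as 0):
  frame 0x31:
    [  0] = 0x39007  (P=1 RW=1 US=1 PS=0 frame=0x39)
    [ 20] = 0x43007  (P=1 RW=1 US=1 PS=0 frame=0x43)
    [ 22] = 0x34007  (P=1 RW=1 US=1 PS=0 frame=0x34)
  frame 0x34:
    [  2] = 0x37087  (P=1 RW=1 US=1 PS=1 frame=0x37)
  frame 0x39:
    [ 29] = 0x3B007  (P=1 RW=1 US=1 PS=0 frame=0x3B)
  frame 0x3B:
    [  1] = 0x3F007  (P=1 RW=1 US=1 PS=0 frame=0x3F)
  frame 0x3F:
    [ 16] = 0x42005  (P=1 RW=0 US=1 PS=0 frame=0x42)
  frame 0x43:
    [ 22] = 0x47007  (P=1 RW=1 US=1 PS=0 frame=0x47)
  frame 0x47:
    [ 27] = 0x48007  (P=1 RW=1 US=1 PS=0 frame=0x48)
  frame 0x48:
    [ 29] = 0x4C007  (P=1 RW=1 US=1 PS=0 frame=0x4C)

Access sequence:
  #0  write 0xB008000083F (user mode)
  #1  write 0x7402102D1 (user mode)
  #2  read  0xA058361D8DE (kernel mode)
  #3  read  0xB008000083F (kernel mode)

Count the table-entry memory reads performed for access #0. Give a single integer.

Walk each access:
#0 VA=0xB008000083F (w,user):
  L0 @0x31[22] → 0x34007  P=1,RW=1,US=1,PS=0
  L1 @0x34[2] → 0x37087  P=1,RW=1,US=1,PS=1
  → PA=0x3783F (huge @L1)  (2 entries read)
#1 VA=0x7402102D1 (w,user):
  L0 @0x31[0] → 0x39007  P=1,RW=1,US=1,PS=0
  L1 @0x39[29] → 0x3B007  P=1,RW=1,US=1,PS=0
  L2 @0x3B[1] → 0x3F007  P=1,RW=1,US=1,PS=0
  L3 @0x3F[16] → 0x42005  P=1,RW=0,US=1,PS=0
  ✗ PROTECTION_VIOLATION  [4 reads]
#2 VA=0xA058361D8DE (r,kernel):
  L0 @0x31[20] → 0x43007  P=1,RW=1,US=1,PS=0
  L1 @0x43[22] → 0x47007  P=1,RW=1,US=1,PS=0
  L2 @0x47[27] → 0x48007  P=1,RW=1,US=1,PS=0
  L3 @0x48[29] → 0x4C007  P=1,RW=1,US=1,PS=0
  → PA=0x4C8DE  (4 entries read)
#3 VA=0xB008000083F (r,kernel):
  TLB hit vpn=0xB0080000 → PA=0x3783F

Entries read for #0: 2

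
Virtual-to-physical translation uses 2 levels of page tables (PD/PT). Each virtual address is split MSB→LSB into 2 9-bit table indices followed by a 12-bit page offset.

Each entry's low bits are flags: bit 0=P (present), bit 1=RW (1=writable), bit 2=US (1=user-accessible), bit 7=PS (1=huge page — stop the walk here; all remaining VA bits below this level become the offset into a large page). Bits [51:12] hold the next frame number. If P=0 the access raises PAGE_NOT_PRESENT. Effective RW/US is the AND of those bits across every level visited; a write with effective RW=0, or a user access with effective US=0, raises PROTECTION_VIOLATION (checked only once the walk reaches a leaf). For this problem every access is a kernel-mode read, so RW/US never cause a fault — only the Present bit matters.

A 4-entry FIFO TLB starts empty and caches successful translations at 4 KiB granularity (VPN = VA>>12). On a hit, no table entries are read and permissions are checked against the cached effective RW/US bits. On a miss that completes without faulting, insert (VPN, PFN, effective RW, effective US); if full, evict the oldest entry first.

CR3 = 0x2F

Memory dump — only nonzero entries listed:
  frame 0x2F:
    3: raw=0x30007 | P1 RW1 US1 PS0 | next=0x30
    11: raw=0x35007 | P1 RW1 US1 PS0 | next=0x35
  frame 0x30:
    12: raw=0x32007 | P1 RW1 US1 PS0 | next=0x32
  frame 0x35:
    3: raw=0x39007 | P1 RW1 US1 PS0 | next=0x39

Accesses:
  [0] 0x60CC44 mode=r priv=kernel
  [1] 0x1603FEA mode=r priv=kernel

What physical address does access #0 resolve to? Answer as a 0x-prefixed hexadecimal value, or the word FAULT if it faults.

Walk each access:
#0 VA=0x60CC44 (r,kernel):
  [0] read 0x2F idx=3: raw=0x30007 flags P=1 W=1 U=1 S=0
  [1] read 0x30 idx=12: raw=0x32007 flags P=1 W=1 U=1 S=0
  ⇒ phys 0x32C44  [2 reads]
#1 VA=0x1603FEA (r,kernel):
  [0] read 0x2F idx=11: raw=0x35007 flags P=1 W=1 U=1 S=0
  [1] read 0x35 idx=3: raw=0x39007 flags P=1 W=1 U=1 S=0
  ⇒ phys 0x39FEA  [2 reads]

Access #0 PA: 0x32C44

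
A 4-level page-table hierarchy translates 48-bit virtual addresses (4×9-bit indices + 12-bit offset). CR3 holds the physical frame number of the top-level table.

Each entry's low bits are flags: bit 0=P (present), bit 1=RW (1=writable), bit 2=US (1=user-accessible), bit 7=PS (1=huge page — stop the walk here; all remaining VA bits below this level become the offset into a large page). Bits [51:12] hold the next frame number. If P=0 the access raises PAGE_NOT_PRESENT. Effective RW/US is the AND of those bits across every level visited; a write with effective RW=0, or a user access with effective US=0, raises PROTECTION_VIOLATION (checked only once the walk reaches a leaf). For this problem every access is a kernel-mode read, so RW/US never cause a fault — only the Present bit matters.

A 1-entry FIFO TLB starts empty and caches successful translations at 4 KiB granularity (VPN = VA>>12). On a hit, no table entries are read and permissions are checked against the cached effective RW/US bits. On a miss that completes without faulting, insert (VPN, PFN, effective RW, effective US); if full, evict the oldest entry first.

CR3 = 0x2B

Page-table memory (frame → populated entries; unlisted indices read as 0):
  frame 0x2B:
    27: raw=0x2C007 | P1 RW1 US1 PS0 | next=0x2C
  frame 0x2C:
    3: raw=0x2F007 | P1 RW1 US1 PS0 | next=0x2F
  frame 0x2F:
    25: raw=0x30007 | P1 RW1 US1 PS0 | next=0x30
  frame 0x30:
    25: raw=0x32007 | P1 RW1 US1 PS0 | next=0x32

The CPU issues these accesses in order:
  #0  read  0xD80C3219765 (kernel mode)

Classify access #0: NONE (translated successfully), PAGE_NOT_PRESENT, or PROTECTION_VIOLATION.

Walk each access:
#0 VA=0xD80C3219765 (r,kernel):
  L0 @0x2B[27] → 0x2C007  P=1,RW=1,US=1,PS=0
  L1 @0x2C[3] → 0x2F007  P=1,RW=1,US=1,PS=0
  L2 @0x2F[25] → 0x30007  P=1,RW=1,US=1,PS=0
  L3 @0x30[25] → 0x32007  P=1,RW=1,US=1,PS=0
  ✓ 0x32765  — 4 lookups

Access #0 fault: NONE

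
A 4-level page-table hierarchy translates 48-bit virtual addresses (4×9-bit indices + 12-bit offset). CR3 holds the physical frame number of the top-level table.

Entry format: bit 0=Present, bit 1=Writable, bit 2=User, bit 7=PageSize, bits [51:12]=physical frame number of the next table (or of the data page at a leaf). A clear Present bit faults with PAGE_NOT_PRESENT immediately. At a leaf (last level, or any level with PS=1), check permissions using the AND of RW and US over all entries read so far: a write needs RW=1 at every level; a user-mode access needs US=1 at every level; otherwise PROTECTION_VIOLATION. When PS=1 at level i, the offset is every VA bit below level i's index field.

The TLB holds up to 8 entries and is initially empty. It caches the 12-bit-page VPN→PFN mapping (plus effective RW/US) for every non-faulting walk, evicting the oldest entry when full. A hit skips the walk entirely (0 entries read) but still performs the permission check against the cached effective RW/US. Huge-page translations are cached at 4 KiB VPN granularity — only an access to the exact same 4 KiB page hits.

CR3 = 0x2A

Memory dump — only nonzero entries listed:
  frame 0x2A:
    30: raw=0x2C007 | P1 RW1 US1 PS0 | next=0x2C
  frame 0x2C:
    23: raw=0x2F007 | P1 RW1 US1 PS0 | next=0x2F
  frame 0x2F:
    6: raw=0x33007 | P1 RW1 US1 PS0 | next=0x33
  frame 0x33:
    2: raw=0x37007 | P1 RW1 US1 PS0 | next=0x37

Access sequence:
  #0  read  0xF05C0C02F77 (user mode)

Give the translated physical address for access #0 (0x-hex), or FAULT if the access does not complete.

Walk each access:
#0 VA=0xF05C0C02F77 (r,user):
  [0] read 0x2A idx=30: raw=0x2C007 flags P=1 W=1 U=1 S=0
  [1] read 0x2C idx=23: raw=0x2F007 flags P=1 W=1 U=1 S=0
  [2] read 0x2F idx=6: raw=0x33007 flags P=1 W=1 U=1 S=0
  [3] read 0x33 idx=2: raw=0x37007 flags P=1 W=1 U=1 S=0
  ✓ 0x37F77  — 4 lookups

Access #0 PA: 0x37F77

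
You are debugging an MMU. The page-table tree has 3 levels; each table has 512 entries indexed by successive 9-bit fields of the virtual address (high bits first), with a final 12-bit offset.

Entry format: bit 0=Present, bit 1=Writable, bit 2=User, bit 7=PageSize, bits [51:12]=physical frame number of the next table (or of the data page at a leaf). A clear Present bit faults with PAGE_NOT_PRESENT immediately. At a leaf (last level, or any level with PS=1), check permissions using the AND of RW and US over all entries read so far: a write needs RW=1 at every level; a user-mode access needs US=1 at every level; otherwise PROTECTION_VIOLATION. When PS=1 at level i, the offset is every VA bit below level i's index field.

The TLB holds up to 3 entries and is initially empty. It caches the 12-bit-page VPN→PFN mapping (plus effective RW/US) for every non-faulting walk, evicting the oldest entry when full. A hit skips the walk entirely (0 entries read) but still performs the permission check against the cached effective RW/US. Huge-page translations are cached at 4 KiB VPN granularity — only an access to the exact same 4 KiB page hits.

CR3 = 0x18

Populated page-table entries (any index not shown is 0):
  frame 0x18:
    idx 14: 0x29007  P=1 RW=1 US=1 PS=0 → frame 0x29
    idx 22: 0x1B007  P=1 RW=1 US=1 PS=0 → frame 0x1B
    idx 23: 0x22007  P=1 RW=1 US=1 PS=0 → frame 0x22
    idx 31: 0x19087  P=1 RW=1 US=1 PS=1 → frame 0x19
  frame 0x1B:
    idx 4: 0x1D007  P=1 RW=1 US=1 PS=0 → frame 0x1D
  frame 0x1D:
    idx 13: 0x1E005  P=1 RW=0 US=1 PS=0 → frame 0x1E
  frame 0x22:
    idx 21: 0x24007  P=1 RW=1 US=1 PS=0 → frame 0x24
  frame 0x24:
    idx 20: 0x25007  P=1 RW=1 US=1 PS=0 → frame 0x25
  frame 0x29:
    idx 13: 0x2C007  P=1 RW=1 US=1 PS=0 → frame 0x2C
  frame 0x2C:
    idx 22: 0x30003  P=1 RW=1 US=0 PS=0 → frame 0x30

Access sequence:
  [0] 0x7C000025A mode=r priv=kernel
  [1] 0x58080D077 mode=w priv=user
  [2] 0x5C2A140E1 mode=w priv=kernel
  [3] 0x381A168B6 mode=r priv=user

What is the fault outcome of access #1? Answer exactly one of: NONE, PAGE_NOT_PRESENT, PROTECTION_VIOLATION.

Trace:
#0 VA=0x7C000025A (r,kernel):
  [0] read 0x18 idx=31: raw=0x19087 flags P=1 W=1 U=1 S=1
  ✓ 0x1925A (huge @L0)  — 1 lookups
#1 VA=0x58080D077 (w,user):
  [0] read 0x18 idx=22: raw=0x1B007 flags P=1 W=1 U=1 S=0
  [1] read 0x1B idx=4: raw=0x1D007 flags P=1 W=1 U=1 S=0
  [2] read 0x1D idx=13: raw=0x1E005 flags P=1 W=0 U=1 S=0
  ⇒ fault: PROTECTION_VIOLATION  — 3 lookups
#2 VA=0x5C2A140E1 (w,kernel):
  [0] read 0x18 idx=23: raw=0x22007 flags P=1 W=1 U=1 S=0
  [1] read 0x22 idx=21: raw=0x24007 flags P=1 W=1 U=1 S=0
  [2] read 0x24 idx=20: raw=0x25007 flags P=1 W=1 U=1 S=0
  ✓ 0x250E1  — 3 lookups
#3 VA=0x381A168B6 (r,user):
  [0] read 0x18 idx=14: raw=0x29007 flags P=1 W=1 U=1 S=0
  [1] read 0x29 idx=13: raw=0x2C007 flags P=1 W=1 U=1 S=0
  [2] read 0x2C idx=22: raw=0x30003 flags P=1 W=1 U=0 S=0
  ⇒ fault: PROTECTION_VIOLATION  — 3 lookups

Access #1 fault: PROTECTION_VIOLATION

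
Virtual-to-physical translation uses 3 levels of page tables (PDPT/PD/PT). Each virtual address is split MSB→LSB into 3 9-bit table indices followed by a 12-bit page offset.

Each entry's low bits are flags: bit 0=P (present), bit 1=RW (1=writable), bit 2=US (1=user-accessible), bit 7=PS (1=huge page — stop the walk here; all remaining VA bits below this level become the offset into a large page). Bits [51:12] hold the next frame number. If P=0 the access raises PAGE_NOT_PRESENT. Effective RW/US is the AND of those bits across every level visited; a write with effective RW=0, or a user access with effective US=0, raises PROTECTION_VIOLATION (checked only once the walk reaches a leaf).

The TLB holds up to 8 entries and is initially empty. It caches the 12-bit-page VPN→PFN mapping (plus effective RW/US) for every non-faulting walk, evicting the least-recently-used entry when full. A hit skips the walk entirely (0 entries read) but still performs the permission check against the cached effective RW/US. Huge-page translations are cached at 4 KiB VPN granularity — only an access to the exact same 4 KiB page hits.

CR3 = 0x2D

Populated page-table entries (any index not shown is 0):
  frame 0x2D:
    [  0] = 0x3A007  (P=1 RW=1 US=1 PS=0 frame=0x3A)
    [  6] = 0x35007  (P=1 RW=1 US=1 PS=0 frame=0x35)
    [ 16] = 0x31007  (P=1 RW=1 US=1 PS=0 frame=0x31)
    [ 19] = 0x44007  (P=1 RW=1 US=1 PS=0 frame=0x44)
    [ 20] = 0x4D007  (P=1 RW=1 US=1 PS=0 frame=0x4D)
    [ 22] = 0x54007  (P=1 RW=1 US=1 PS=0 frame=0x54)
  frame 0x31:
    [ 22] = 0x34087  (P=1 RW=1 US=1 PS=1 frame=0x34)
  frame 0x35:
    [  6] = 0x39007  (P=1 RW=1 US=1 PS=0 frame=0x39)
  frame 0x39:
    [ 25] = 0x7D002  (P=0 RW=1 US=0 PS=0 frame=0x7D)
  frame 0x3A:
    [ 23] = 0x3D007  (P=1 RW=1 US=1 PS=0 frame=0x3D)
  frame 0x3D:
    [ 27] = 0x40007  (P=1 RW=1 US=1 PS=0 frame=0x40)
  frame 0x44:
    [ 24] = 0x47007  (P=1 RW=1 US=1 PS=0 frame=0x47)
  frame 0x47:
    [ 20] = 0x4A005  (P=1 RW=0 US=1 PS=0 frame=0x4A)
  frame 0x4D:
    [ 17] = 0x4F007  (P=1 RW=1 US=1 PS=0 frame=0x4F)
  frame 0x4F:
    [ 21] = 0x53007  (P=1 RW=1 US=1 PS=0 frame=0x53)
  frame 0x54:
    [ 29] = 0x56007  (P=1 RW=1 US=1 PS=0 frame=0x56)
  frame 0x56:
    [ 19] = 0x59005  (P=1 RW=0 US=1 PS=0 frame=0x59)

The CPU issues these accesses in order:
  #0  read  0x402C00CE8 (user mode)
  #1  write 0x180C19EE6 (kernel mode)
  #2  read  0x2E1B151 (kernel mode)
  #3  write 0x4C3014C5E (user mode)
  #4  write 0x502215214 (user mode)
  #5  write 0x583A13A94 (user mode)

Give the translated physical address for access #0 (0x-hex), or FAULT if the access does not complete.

Trace:
#0 VA=0x402C00CE8 (r,user):
  L0 @0x2D[16] → 0x31007  P=1,RW=1,US=1,PS=0
  L1 @0x31[22] → 0x34087  P=1,RW=1,US=1,PS=1
  ✓ 0x34CE8 (huge @L1)  — 2 lookups
#1 VA=0x180C19EE6 (w,kernel):
  L0 @0x2D[6] → 0x35007  P=1,RW=1,US=1,PS=0
  L1 @0x35[6] → 0x39007  P=1,RW=1,US=1,PS=0
  L2 @0x39[25] → 0x7D002  P=0,RW=1,US=0,PS=0
  ✗ PAGE_NOT_PRESENT  [3 reads]
#2 VA=0x2E1B151 (r,kernel):
  L0 @0x2D[0] → 0x3A007  P=1,RW=1,US=1,PS=0
  L1 @0x3A[23] → 0x3D007  P=1,RW=1,US=1,PS=0
  L2 @0x3D[27] → 0x40007  P=1,RW=1,US=1,PS=0
  ✓ 0x40151  — 3 lookups
#3 VA=0x4C3014C5E (w,user):
  L0 @0x2D[19] → 0x44007  P=1,RW=1,US=1,PS=0
  L1 @0x44[24] → 0x47007  P=1,RW=1,US=1,PS=0
  L2 @0x47[20] → 0x4A005  P=1,RW=0,US=1,PS=0
  ✗ PROTECTION_VIOLATION  [3 reads]
#4 VA=0x502215214 (w,user):
  L0 @0x2D[20] → 0x4D007  P=1,RW=1,US=1,PS=0
  L1 @0x4D[17] → 0x4F007  P=1,RW=1,US=1,PS=0
  L2 @0x4F[21] → 0x53007  P=1,RW=1,US=1,PS=0
  ✓ 0x53214  — 3 lookups
#5 VA=0x583A13A94 (w,user):
  L0 @0x2D[22] → 0x54007  P=1,RW=1,US=1,PS=0
  L1 @0x54[29] → 0x56007  P=1,RW=1,US=1,PS=0
  L2 @0x56[19] → 0x59005  P=1,RW=0,US=1,PS=0
  ✗ PROTECTION_VIOLATION  [3 reads]

Access #0 PA: 0x34CE8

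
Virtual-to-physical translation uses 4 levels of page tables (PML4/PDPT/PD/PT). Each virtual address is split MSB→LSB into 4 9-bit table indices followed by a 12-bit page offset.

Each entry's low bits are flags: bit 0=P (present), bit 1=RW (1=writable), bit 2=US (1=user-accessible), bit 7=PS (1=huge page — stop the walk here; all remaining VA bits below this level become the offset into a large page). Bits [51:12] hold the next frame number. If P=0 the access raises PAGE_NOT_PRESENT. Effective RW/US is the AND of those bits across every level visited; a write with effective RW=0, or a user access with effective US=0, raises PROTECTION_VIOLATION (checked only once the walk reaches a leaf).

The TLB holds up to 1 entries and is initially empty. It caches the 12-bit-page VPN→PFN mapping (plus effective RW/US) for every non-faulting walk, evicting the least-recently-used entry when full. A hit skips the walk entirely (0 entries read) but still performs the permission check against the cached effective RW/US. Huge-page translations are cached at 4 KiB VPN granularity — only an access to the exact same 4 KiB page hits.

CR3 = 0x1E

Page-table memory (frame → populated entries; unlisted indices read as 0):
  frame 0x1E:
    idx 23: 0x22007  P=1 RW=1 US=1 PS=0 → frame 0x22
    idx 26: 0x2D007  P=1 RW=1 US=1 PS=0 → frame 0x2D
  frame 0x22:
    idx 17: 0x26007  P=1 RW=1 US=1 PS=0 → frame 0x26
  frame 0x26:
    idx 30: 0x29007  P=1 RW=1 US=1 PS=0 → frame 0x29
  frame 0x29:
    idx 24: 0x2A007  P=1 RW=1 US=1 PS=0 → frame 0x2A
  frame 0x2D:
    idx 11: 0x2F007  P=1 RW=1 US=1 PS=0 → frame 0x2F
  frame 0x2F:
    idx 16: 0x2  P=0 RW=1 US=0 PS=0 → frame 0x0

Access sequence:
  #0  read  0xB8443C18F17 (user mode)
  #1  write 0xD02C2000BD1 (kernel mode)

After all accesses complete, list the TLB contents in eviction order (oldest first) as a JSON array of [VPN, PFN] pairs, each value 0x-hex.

Trace:
#0 VA=0xB8443C18F17 (r,user):
  lvl0: tbl 0x1E, slot 23 ⇒ 0x22007 (P1/RW1/US1/PS0)
  lvl1: tbl 0x22, slot 17 ⇒ 0x26007 (P1/RW1/US1/PS0)
  lvl2: tbl 0x26, slot 30 ⇒ 0x29007 (P1/RW1/US1/PS0)
  lvl3: tbl 0x29, slot 24 ⇒ 0x2A007 (P1/RW1/US1/PS0)
  ⇒ phys 0x2AF17  [4 reads]
#1 VA=0xD02C2000BD1 (w,kernel):
  lvl0: tbl 0x1E, slot 26 ⇒ 0x2D007 (P1/RW1/US1/PS0)
  lvl1: tbl 0x2D, slot 11 ⇒ 0x2F007 (P1/RW1/US1/PS0)
  lvl2: tbl 0x2F, slot 16 ⇒ 0x2 (P0/RW1/US0/PS0)
  ✗ PAGE_NOT_PRESENT  [3 reads]

TLB: [["0xB8443C18", "0x2A"]]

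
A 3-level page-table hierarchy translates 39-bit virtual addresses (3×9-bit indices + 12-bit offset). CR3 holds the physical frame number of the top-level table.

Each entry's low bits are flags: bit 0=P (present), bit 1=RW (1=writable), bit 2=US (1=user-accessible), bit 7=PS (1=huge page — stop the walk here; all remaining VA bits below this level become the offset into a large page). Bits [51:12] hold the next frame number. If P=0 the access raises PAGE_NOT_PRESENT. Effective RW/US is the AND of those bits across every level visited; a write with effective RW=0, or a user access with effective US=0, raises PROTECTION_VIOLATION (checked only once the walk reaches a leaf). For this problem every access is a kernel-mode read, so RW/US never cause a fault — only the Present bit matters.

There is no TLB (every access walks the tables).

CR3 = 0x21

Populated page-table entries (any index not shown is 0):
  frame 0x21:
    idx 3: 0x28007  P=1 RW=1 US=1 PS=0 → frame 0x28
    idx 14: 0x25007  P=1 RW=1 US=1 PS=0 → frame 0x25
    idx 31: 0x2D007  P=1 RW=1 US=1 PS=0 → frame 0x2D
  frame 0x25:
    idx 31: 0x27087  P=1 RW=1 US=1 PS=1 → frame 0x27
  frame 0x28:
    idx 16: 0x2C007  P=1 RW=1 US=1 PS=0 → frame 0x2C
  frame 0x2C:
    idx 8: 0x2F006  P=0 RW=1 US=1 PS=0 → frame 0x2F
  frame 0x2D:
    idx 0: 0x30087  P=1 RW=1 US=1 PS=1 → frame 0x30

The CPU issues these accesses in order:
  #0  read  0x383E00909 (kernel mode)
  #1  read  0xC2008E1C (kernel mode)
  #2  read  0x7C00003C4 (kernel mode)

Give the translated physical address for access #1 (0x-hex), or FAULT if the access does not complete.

Walk each access:
#0 VA=0x383E00909 (r,kernel):
  lvl0: tbl 0x21, slot 14 ⇒ 0x25007 (P1/RW1/US1/PS0)
  lvl1: tbl 0x25, slot 31 ⇒ 0x27087 (P1/RW1/US1/PS1)
  ⇒ phys 0x27909 (huge @L1)  [2 reads]
#1 VA=0xC2008E1C (r,kernel):
  lvl0: tbl 0x21, slot 3 ⇒ 0x28007 (P1/RW1/US1/PS0)
  lvl1: tbl 0x28, slot 16 ⇒ 0x2C007 (P1/RW1/US1/PS0)
  lvl2: tbl 0x2C, slot 8 ⇒ 0x2F006 (P0/RW1/US1/PS0)
  ✗ PAGE_NOT_PRESENT  [3 reads]
#2 VA=0x7C00003C4 (r,kernel):
  lvl0: tbl 0x21, slot 31 ⇒ 0x2D007 (P1/RW1/US1/PS0)
  lvl1: tbl 0x2D, slot 0 ⇒ 0x30087 (P1/RW1/US1/PS1)
  ⇒ phys 0x303C4 (huge @L1)  [2 reads]

Access #1 PA: FAULT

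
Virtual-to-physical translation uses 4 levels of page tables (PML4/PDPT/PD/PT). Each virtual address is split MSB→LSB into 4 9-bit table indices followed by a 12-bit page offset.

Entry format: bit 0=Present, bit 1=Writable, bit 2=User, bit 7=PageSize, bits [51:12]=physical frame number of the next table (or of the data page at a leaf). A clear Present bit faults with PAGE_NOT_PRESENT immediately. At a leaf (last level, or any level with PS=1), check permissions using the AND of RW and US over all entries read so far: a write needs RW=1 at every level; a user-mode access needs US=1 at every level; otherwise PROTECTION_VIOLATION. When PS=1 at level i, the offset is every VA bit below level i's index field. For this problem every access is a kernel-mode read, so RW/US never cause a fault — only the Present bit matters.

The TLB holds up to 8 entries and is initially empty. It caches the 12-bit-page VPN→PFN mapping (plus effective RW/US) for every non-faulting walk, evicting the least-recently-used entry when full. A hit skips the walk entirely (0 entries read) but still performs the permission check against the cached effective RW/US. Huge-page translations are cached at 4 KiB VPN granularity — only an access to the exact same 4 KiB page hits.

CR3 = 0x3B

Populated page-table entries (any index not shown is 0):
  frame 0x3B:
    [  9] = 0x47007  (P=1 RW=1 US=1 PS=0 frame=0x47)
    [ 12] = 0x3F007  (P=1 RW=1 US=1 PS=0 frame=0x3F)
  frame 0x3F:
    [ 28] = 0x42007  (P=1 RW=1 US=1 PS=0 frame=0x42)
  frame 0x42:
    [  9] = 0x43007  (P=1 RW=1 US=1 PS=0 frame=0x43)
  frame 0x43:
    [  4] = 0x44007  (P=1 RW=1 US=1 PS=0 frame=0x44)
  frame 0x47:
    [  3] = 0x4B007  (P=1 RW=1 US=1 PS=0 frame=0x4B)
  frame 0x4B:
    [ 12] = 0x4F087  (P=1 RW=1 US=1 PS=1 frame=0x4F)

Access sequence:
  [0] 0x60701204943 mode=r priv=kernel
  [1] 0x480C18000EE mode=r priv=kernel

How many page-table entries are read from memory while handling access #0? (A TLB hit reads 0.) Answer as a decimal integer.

Trace:
#0 VA=0x60701204943 (r,kernel):
  [0] read 0x3B idx=12: raw=0x3F007 flags P=1 W=1 U=1 S=0
  [1] read 0x3F idx=28: raw=0x42007 flags P=1 W=1 U=1 S=0
  [2] read 0x42 idx=9: raw=0x43007 flags P=1 W=1 U=1 S=0
  [3] read 0x43 idx=4: raw=0x44007 flags P=1 W=1 U=1 S=0
  ✓ 0x44943  — 4 lookups
#1 VA=0x480C18000EE (r,kernel):
  [0] read 0x3B idx=9: raw=0x47007 flags P=1 W=1 U=1 S=0
  [1] read 0x47 idx=3: raw=0x4B007 flags P=1 W=1 U=1 S=0
  [2] read 0x4B idx=12: raw=0x4F087 flags P=1 W=1 U=1 S=1
  ✓ 0x4F0EE (huge @L2)  — 3 lookups

Entries read for #0: 4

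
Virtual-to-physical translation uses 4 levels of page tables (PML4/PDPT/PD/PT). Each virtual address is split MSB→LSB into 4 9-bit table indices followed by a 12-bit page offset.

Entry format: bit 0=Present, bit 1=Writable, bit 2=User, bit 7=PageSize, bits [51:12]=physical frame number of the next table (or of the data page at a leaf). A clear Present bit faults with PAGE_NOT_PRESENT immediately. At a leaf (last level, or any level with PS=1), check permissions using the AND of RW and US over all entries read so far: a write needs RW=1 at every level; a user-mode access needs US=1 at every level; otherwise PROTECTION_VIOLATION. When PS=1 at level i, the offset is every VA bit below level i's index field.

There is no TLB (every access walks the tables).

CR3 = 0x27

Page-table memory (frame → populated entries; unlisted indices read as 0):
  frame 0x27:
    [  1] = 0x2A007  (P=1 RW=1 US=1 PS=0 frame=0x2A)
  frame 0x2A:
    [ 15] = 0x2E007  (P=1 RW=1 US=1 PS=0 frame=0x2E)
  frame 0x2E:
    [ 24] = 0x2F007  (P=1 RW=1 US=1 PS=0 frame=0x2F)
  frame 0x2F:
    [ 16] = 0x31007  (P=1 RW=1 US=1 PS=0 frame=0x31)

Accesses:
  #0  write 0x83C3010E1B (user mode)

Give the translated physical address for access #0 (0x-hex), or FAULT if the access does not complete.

Trace:
#0 VA=0x83C3010E1B (w,user):
  L0 @0x27[1] → 0x2A007  P=1,RW=1,US=1,PS=0
  L1 @0x2A[15] → 0x2E007  P=1,RW=1,US=1,PS=0
  L2 @0x2E[24] → 0x2F007  P=1,RW=1,US=1,PS=0
  L3 @0x2F[16] → 0x31007  P=1,RW=1,US=1,PS=0
  ✓ 0x31E1B  — 4 lookups

Access #0 PA: 0x31E1B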